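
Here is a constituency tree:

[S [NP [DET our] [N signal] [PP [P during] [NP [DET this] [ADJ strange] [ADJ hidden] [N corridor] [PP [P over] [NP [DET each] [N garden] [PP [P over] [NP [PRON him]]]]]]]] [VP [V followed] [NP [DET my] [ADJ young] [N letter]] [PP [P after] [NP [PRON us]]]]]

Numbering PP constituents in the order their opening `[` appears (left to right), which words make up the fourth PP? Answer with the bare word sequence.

after us

The PP opening brackets appear, in order, over: "during this strange hidden corridor over each garden over him"; "over each garden over him"; "over him"; "after us". The fourth one spans "after us".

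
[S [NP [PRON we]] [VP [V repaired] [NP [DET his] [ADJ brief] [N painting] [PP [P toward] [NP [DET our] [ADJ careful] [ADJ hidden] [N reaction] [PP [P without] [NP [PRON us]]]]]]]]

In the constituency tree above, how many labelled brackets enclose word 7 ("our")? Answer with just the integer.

6

The word sits inside DET, which is inside NP, inside PP, inside NP, inside VP, inside S — 6 brackets in all.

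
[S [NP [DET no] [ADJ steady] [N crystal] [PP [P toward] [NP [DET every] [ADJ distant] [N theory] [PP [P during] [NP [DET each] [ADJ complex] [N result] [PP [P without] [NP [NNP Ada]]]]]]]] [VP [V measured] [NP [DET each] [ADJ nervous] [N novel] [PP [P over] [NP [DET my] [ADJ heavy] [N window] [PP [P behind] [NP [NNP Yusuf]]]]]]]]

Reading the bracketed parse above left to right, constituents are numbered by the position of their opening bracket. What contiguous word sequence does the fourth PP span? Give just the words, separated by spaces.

over my heavy window behind Yusuf

The PP opening brackets appear, in order, over: "toward every distant theory during each complex result without Ada"; "during each complex result without Ada"; "without Ada"; "over my heavy window behind Yusuf"; "behind Yusuf". The fourth one spans "over my heavy window behind Yusuf".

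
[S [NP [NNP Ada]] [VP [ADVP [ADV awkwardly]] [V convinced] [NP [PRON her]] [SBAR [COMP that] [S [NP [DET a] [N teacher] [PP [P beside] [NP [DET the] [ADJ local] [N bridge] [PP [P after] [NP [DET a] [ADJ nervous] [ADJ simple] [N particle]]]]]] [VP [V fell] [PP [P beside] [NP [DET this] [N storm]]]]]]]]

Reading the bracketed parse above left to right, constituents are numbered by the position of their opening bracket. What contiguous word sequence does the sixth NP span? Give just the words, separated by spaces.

this storm

The NP opening brackets appear, in order, over: "Ada"; "her"; "a teacher beside the local bridge after a nervous simple particle"; "the local bridge after a nervous simple particle"; "a nervous simple particle"; "this storm". The sixth one spans "this storm".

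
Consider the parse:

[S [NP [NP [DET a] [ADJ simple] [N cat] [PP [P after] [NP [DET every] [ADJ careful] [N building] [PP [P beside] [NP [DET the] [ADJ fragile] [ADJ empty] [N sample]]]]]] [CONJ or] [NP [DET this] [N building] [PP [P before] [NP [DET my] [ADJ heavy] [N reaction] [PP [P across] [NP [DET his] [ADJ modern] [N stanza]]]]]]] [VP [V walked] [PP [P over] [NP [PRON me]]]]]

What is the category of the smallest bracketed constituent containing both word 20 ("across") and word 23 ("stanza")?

The smallest bracket enclosing both words is [PP across his modern stanza], so the label is PP.

PP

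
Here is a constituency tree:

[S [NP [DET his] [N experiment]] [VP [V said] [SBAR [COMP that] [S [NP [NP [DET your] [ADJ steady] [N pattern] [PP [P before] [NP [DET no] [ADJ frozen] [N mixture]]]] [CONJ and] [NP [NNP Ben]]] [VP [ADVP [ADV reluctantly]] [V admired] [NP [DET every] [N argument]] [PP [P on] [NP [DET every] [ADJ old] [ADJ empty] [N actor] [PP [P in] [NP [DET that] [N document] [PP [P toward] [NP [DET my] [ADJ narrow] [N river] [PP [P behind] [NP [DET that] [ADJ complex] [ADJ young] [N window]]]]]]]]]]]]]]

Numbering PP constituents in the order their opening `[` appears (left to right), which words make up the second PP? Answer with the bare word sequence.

Opening `[PP` markers occur at word positions 8, 18, 23, 26, 30; the second of these opens the constituent [PP on every old empty actor in that document toward my narrow river behind that complex young window].

on every old empty actor in that document toward my narrow river behind that complex young window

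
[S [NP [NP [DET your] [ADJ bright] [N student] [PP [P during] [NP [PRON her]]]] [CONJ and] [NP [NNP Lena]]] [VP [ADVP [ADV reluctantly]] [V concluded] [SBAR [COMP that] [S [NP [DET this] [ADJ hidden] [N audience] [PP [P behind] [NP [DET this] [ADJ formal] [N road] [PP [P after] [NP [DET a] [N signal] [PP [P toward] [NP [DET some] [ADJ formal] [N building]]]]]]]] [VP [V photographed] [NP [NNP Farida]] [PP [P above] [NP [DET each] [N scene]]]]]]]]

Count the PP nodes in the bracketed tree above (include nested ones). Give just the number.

Listing each PP by its span: [PP during her]; [PP behind this formal road after a signal toward some formal building]; [PP after a signal toward some formal building]; [PP toward some formal building]; [PP above each scene] — that makes 5.

5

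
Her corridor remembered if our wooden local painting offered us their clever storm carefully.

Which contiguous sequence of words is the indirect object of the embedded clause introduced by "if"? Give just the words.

us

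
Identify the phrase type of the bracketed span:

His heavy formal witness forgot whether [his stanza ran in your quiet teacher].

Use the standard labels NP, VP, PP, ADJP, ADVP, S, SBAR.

"ran" is the head of the bracketed span, so the span is a clause: S.

S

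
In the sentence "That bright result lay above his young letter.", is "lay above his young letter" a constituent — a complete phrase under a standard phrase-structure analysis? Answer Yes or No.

Yes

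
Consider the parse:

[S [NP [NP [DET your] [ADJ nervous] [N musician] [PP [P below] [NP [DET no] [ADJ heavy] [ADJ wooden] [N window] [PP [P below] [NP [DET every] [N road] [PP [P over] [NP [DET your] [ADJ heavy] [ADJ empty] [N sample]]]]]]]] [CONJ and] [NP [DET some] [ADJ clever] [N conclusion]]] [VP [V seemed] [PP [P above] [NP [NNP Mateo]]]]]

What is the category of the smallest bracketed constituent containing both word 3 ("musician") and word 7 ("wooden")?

NP

Both words fall inside [NP your nervous musician below no heavy wooden window below every road over your heavy empty sample] (words 1–16), and no smaller constituent contains them both. Label: NP.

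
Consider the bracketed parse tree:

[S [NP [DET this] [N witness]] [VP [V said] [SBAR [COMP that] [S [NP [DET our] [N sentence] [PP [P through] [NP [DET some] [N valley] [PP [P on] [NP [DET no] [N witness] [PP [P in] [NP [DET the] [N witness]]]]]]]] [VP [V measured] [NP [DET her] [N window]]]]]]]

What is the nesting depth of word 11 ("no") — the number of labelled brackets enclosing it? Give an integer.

Counting open brackets not yet closed at "no": [S [VP [SBAR [S [NP [PP [NP [PP [NP [DET = 10.

10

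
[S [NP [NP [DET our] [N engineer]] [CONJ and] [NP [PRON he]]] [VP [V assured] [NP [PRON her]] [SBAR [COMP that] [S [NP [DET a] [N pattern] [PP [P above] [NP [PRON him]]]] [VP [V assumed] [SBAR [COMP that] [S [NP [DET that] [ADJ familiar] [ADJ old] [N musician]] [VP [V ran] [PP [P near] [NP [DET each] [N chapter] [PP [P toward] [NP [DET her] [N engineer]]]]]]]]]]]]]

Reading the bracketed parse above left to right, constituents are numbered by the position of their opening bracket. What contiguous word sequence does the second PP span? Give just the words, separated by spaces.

near each chapter toward her engineer

Opening `[PP` markers occur at word positions 10, 19, 22; the second of these opens the constituent [PP near each chapter toward her engineer].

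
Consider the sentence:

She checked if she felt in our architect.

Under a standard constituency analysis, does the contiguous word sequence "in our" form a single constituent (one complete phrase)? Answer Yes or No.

No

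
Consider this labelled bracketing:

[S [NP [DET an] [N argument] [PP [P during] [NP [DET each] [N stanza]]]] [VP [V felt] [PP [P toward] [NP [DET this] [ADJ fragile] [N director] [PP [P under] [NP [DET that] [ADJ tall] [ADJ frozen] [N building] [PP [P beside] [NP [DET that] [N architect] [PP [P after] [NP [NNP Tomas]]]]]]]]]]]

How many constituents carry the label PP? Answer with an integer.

Scanning left to right, an opening `[PP` appears at word positions 3, 7, 11, 16, 19 — 5 in total.

5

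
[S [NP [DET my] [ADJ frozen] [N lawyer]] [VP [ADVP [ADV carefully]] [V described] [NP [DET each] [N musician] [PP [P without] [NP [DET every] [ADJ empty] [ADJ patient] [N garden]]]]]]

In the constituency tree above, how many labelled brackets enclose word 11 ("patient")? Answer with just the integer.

The word sits inside ADJ, which is inside NP, inside PP, inside NP, inside VP, inside S — 6 brackets in all.

6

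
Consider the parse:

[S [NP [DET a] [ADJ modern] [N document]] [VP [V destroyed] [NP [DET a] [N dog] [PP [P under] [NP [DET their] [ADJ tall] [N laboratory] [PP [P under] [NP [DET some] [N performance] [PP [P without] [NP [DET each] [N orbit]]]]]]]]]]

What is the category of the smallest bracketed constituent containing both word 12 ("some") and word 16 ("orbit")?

The smallest bracket enclosing both words is [NP some performance without each orbit], so the label is NP.

NP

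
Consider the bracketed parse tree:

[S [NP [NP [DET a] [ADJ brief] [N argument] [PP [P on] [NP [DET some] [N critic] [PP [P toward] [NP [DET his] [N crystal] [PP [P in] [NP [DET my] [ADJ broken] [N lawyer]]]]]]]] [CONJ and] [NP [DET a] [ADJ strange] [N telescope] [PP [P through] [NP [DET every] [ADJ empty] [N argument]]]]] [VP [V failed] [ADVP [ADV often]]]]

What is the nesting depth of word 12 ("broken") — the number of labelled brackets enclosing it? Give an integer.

10

Counting open brackets not yet closed at "broken": [S [NP [NP [PP [NP [PP [NP [PP [NP [ADJ = 10.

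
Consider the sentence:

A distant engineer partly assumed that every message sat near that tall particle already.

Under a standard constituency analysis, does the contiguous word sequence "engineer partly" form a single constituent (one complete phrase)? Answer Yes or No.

No

"engineer" belongs to the noun phrase "a distant engineer" while "partly" belongs to the verb phrase "partly assumed that every message sat near that tall particle already"; a span that runs across that boundary is not a single phrase.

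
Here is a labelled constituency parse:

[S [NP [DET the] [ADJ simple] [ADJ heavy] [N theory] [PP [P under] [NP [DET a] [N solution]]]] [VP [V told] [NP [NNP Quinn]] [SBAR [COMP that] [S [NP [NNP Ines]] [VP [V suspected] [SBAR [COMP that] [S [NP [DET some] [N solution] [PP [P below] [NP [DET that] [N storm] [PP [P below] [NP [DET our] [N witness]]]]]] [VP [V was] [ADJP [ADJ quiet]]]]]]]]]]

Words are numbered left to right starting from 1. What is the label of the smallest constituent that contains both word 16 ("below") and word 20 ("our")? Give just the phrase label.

Word 16 lies under S → VP → SBAR → S → VP → SBAR → S → NP → PP → P; word 20 lies under S → VP → SBAR → S → VP → SBAR → S → NP → PP → NP → PP → NP → DET. The lowest shared node is the PP.

PP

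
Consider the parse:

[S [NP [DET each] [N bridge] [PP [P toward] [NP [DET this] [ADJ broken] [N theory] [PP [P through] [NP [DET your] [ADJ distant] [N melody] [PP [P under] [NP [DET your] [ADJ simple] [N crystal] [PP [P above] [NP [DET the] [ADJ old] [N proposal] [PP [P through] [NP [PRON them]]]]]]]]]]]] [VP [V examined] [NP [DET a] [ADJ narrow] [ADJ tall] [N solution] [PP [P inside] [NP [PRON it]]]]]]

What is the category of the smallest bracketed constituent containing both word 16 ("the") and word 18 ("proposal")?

NP

Word 16 lies under S → NP → PP → NP → PP → NP → PP → NP → PP → NP → DET; word 18 lies under S → NP → PP → NP → PP → NP → PP → NP → PP → NP → N. The lowest shared node is the NP.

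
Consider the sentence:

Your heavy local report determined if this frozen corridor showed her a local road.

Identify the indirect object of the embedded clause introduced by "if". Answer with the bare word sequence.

her

Within the embedded clause introduced by "if", the indirect object of "showed" is "her".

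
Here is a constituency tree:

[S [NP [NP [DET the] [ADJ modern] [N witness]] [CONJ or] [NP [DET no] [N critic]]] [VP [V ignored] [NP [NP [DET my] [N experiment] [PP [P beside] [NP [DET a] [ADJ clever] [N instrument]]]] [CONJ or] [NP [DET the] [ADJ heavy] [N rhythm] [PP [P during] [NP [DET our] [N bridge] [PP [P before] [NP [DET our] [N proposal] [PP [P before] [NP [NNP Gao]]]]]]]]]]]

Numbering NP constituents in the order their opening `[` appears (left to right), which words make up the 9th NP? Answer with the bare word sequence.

our proposal before Gao

In left-to-right order the NP constituents are "the modern witness or no critic"; "the modern witness"; "no critic"; "my experiment beside a clever instrument or the heavy rhythm during our bridge before our proposal before Gao"; "my experiment beside a clever instrument"; "a clever instrument"; "the heavy rhythm during our bridge before our proposal before Gao"; "our bridge before our proposal before Gao"; "our proposal before Gao"; "Gao". Number 9 is "our proposal before Gao".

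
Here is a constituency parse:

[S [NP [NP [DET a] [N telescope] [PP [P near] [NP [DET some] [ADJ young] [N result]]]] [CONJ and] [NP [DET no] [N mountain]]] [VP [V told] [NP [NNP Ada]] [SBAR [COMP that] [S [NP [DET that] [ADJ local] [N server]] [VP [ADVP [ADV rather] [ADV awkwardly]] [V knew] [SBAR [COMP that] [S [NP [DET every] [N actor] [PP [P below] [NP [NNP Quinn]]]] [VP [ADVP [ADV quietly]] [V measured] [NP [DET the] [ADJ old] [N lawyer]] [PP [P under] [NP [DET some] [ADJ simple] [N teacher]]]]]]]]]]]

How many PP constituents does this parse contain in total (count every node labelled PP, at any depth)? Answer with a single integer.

Scanning left to right, an opening `[PP` appears at word positions 3, 22, 29 — 3 in total.

3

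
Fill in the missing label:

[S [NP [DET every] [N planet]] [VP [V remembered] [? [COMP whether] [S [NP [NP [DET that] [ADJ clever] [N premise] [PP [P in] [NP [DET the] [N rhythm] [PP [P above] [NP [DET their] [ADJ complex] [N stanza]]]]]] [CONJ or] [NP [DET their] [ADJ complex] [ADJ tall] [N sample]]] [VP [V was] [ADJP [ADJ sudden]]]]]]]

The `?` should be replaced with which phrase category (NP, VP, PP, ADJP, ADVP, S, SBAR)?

A constituent whose immediate children are COMP 'whether', S is a subordinate clause: SBAR.

SBAR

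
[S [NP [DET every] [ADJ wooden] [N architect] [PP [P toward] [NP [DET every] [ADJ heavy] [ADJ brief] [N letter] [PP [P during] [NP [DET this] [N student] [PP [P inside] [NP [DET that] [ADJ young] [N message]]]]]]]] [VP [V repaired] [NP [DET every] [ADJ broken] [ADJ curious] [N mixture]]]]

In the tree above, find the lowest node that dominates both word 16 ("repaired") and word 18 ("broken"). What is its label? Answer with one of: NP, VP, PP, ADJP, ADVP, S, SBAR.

VP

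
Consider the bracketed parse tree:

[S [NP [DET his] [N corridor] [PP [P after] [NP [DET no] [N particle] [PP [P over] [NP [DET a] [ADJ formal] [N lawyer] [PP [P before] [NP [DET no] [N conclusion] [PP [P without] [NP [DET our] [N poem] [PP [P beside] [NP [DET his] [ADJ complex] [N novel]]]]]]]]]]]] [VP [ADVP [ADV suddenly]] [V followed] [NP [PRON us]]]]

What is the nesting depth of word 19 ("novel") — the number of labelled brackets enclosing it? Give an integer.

The word sits inside N, which is inside NP, inside PP, inside NP, inside PP, inside NP, inside PP, inside NP, inside PP, inside NP, inside PP, inside NP, inside S — 13 brackets in all.

13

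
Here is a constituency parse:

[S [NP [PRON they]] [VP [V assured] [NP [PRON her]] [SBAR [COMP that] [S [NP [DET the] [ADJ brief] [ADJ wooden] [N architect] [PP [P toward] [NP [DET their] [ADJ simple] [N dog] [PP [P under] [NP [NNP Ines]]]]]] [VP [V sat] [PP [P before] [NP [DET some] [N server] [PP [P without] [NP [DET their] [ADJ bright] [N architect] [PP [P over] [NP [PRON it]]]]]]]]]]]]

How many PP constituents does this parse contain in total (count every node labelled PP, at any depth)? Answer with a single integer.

5

Listing each PP by its span: [PP toward their simple dog under Ines]; [PP under Ines]; [PP before some server without their bright architect over it]; [PP without their bright architect over it]; [PP over it] — that makes 5.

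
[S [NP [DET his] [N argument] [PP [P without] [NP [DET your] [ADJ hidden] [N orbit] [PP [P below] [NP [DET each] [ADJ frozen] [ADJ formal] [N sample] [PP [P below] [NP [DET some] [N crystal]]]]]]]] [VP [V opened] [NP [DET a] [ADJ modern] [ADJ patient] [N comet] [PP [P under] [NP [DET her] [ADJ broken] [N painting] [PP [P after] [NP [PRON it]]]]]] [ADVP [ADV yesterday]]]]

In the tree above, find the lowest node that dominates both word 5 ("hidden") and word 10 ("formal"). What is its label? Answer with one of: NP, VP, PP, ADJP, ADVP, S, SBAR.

NP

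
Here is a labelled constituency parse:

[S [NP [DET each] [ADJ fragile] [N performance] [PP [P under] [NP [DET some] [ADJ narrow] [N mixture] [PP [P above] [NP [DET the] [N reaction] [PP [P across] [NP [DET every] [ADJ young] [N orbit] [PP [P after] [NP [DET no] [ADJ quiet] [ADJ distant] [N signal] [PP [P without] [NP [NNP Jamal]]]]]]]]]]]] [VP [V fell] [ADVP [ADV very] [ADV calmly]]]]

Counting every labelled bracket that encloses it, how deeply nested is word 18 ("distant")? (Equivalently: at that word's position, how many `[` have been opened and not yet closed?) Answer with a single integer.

11

Path from the root down to the word: S → NP → PP → NP → PP → NP → PP → NP → PP → NP → ADJ. That is 11 enclosing brackets.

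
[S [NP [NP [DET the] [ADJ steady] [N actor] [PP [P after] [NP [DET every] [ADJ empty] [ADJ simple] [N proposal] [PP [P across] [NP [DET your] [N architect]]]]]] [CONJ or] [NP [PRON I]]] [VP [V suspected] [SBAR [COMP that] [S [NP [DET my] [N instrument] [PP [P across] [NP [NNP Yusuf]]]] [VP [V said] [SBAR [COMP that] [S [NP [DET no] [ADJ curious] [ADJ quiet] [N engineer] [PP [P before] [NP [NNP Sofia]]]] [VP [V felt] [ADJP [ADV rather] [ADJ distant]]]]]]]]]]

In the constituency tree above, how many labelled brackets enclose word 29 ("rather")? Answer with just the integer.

The word sits inside ADV, which is inside ADJP, inside VP, inside S, inside SBAR, inside VP, inside S, inside SBAR, inside VP, inside S — 10 brackets in all.

10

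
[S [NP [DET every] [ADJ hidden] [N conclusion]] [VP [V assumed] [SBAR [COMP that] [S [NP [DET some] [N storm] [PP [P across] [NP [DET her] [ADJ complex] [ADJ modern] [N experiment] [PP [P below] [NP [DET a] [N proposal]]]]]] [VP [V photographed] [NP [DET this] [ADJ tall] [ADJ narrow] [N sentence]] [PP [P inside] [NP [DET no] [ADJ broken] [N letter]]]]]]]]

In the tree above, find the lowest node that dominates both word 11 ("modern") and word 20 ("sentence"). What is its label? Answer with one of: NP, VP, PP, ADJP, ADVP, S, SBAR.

S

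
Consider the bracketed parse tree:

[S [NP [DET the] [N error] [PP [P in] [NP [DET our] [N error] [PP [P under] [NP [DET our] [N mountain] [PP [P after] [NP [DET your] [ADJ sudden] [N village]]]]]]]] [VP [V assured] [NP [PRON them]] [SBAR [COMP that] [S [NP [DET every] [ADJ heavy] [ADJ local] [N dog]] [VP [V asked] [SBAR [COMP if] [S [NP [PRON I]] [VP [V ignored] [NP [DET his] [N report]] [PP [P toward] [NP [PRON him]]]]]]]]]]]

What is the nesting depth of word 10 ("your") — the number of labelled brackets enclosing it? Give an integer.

9

The word sits inside DET, which is inside NP, inside PP, inside NP, inside PP, inside NP, inside PP, inside NP, inside S — 9 brackets in all.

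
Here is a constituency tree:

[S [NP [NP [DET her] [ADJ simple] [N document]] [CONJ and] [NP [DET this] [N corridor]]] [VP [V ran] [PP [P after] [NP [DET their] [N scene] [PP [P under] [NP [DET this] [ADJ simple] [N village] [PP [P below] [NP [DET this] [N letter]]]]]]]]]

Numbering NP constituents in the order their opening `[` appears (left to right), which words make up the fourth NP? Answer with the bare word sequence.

their scene under this simple village below this letter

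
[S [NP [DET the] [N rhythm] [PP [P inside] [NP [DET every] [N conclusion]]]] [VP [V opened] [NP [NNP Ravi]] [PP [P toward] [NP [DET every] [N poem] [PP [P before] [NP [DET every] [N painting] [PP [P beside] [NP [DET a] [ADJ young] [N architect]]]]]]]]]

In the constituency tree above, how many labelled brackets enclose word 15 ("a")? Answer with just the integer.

9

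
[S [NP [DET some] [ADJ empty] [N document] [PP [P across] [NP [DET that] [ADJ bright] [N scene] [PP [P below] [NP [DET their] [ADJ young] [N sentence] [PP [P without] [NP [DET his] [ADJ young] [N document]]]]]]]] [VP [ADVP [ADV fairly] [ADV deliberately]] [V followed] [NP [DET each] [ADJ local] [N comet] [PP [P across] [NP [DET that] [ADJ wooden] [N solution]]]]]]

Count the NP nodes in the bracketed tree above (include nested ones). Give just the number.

The NP constituents are: [NP some empty document across that bright scene below their young sentence without his young document]; [NP that bright scene below their young sentence without his young document]; [NP their young sentence without his young document]; [NP his young document]; [NP each local comet across that wooden solution]; [NP that wooden solution]. Total: 6.

6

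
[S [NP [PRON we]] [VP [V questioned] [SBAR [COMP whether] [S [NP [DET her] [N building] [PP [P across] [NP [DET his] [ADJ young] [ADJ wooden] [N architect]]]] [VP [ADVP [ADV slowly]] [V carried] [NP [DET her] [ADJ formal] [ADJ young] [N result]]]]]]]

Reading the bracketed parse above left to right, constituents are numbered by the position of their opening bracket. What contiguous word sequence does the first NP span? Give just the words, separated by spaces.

we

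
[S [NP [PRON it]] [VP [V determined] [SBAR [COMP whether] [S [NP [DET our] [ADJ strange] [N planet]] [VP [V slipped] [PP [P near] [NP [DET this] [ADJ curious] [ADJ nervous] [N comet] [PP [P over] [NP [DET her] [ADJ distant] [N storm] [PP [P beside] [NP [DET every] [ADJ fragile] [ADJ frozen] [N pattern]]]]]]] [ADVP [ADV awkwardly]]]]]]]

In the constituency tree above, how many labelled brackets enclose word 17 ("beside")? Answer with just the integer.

Path from the root down to the word: S → VP → SBAR → S → VP → PP → NP → PP → NP → PP → P. That is 11 enclosing brackets.

11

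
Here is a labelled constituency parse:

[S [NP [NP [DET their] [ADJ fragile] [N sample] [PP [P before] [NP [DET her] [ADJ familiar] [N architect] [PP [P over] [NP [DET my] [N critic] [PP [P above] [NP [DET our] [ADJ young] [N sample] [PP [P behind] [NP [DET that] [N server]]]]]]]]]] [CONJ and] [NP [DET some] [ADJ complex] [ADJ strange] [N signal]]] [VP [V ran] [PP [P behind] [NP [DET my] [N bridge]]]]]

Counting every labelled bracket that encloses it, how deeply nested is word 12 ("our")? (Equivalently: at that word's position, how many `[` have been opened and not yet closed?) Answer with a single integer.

10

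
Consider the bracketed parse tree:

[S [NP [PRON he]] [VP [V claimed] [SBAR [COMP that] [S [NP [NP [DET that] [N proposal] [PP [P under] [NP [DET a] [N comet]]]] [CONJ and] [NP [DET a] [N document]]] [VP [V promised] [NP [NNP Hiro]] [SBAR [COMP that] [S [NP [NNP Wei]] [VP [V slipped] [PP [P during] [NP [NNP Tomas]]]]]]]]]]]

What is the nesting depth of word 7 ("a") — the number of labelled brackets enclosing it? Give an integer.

9

The word sits inside DET, which is inside NP, inside PP, inside NP, inside NP, inside S, inside SBAR, inside VP, inside S — 9 brackets in all.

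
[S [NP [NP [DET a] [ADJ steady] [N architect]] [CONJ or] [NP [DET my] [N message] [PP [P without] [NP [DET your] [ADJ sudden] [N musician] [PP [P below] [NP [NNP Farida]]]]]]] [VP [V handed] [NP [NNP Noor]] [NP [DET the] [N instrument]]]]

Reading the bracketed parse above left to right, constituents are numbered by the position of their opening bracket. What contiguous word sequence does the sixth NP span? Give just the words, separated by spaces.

The NP opening brackets appear, in order, over: "a steady architect or my message without your sudden musician below Farida"; "a steady architect"; "my message without your sudden musician below Farida"; "your sudden musician below Farida"; "Farida"; "Noor"; "the instrument". The sixth one spans "Noor".

Noor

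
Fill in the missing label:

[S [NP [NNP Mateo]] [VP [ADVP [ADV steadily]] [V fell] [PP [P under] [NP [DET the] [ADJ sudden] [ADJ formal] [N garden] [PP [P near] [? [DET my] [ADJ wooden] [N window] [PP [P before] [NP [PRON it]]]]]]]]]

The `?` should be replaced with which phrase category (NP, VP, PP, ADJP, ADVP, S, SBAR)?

Looking at what the `?` directly dominates — DET 'my', ADJ 'wooden', N 'window', PP — this is a noun phrase (NP).

NP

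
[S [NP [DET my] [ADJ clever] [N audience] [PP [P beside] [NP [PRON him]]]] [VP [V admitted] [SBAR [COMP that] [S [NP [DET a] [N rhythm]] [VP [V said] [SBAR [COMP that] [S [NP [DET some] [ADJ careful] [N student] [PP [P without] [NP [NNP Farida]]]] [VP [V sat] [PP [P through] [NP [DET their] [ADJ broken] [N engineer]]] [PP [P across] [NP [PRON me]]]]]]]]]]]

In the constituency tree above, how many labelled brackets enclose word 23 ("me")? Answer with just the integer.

The word sits inside PRON, which is inside NP, inside PP, inside VP, inside S, inside SBAR, inside VP, inside S, inside SBAR, inside VP, inside S — 11 brackets in all.

11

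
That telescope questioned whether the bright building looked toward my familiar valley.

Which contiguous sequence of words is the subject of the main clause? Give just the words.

that telescope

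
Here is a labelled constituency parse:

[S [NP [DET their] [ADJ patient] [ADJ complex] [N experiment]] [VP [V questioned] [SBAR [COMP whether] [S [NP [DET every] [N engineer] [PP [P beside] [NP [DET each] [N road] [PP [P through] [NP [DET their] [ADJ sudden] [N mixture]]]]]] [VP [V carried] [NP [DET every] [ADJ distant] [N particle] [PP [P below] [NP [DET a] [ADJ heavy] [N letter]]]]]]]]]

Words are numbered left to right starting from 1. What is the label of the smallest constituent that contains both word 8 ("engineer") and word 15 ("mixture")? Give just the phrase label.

NP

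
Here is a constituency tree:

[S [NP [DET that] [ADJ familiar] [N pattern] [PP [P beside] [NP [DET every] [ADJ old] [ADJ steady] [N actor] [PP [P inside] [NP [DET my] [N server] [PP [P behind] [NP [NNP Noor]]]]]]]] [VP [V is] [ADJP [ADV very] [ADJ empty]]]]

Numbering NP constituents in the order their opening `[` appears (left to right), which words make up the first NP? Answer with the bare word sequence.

that familiar pattern beside every old steady actor inside my server behind Noor

Opening `[NP` markers occur at word positions 1, 5, 10, 13; the first of these opens the constituent [NP that familiar pattern beside every old steady actor inside my server behind Noor].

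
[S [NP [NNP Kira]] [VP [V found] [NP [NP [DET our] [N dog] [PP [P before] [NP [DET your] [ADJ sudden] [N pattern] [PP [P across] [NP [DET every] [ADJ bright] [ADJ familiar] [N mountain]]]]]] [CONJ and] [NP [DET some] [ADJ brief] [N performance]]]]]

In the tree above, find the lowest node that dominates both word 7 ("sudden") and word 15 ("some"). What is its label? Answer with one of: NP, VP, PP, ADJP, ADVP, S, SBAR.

NP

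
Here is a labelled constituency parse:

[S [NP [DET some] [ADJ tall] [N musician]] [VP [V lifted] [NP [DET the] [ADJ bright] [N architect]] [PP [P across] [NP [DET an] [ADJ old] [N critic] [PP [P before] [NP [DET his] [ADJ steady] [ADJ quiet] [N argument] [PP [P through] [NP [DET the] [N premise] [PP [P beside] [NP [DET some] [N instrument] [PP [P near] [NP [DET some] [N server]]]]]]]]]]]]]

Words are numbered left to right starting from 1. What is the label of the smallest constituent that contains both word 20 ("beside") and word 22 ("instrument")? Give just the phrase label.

PP

Word 20 lies under S → VP → PP → NP → PP → NP → PP → NP → PP → P; word 22 lies under S → VP → PP → NP → PP → NP → PP → NP → PP → NP → N. The lowest shared node is the PP.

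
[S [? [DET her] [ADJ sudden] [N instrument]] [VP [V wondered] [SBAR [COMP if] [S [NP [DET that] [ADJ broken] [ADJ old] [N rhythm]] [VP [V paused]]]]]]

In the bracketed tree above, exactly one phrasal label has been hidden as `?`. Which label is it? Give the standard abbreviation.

A constituent whose immediate children are DET 'her', ADJ 'sudden', N 'instrument' is a noun phrase: NP.

NP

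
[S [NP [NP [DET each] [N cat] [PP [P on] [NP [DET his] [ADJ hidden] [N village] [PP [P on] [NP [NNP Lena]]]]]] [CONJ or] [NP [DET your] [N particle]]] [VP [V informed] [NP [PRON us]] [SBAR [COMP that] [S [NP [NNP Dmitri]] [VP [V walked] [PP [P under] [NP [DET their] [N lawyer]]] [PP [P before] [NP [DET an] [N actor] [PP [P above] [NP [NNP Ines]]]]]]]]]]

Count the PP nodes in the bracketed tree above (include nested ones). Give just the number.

5

Listing each PP by its span: [PP on his hidden village on Lena]; [PP on Lena]; [PP under their lawyer]; [PP before an actor above Ines]; [PP above Ines] — that makes 5.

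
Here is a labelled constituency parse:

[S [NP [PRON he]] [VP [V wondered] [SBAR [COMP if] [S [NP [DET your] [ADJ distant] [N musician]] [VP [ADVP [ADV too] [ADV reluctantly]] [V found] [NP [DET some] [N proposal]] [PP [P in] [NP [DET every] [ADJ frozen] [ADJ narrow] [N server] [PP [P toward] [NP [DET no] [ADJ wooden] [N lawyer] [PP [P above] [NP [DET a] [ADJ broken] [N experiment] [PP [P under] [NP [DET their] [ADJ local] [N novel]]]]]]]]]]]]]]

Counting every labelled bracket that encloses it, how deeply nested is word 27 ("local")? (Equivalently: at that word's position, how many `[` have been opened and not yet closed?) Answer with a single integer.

Path from the root down to the word: S → VP → SBAR → S → VP → PP → NP → PP → NP → PP → NP → PP → NP → ADJ. That is 14 enclosing brackets.

14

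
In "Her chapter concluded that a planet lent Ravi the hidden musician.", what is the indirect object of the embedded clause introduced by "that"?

Ravi

Within the embedded clause introduced by "that", the indirect object of "lent" is "Ravi".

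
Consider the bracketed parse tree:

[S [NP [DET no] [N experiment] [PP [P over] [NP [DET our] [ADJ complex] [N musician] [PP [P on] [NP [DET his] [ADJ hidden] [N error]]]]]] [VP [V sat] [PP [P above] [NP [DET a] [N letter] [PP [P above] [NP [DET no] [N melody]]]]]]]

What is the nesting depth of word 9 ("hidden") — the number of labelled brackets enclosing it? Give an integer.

7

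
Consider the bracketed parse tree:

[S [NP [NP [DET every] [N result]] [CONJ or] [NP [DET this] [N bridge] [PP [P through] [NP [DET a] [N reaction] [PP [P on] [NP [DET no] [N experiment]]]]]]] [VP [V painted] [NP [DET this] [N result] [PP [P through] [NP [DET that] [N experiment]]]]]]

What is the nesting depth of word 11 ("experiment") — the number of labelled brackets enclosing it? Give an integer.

Counting open brackets not yet closed at "experiment": [S [NP [NP [PP [NP [PP [NP [N = 8.

8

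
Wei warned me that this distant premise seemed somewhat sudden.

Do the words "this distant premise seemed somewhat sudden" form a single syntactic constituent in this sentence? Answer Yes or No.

Yes

These words form the whole clause headed by "seemed", so yes — one constituent.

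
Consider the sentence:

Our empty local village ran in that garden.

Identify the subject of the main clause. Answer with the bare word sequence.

our empty local village

In the main clause the verb is "ran"; the NP preceding it, "our empty local village", is the subject.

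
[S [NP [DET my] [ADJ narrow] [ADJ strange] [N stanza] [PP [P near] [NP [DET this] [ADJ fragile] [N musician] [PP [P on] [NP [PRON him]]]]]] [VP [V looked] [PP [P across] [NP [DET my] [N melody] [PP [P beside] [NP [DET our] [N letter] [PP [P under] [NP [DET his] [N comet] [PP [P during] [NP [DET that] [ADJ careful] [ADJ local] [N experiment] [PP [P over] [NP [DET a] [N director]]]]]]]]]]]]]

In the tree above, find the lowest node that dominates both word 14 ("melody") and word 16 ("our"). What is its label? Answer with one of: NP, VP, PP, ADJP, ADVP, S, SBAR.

NP

Word 14 lies under S → VP → PP → NP → N; word 16 lies under S → VP → PP → NP → PP → NP → DET. The lowest shared node is the NP.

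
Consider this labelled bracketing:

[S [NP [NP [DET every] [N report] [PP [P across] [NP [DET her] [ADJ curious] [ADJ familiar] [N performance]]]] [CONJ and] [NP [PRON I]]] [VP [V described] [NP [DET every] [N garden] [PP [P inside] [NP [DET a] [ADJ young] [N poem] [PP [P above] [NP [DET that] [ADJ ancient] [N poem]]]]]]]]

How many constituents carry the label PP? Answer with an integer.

3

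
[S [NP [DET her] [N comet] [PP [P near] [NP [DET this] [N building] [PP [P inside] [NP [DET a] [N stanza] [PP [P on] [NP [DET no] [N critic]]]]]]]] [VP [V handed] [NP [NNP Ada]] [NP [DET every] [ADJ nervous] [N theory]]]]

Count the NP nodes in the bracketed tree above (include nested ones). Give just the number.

Scanning left to right, an opening `[NP` appears at word positions 1, 4, 7, 10, 13, 14 — 6 in total.

6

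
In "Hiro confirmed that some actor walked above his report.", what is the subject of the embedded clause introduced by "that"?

some actor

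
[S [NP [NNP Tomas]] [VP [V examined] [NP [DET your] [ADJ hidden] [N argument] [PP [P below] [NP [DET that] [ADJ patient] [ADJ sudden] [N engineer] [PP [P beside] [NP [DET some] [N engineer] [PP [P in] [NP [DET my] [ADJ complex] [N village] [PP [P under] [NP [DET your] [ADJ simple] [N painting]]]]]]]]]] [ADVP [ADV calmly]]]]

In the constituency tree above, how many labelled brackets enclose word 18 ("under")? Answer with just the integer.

11

The word sits inside P, which is inside PP, inside NP, inside PP, inside NP, inside PP, inside NP, inside PP, inside NP, inside VP, inside S — 11 brackets in all.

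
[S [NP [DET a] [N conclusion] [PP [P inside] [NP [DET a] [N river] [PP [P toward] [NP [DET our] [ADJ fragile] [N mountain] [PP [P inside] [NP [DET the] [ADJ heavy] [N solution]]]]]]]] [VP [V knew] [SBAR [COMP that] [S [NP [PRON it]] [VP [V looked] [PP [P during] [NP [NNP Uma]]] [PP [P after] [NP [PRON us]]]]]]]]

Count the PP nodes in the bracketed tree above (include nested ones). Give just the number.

Scanning left to right, an opening `[PP` appears at word positions 3, 6, 10, 18, 20 — 5 in total.

5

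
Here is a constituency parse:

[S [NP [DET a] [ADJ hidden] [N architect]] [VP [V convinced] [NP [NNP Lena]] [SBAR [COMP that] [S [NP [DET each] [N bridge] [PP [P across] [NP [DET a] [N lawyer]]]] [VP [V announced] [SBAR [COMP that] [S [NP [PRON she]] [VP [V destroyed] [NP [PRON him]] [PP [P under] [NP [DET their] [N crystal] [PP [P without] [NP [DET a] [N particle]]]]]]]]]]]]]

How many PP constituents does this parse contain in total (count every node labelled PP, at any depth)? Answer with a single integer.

3

The PP constituents are: [PP across a lawyer]; [PP under their crystal without a particle]; [PP without a particle]. Total: 3.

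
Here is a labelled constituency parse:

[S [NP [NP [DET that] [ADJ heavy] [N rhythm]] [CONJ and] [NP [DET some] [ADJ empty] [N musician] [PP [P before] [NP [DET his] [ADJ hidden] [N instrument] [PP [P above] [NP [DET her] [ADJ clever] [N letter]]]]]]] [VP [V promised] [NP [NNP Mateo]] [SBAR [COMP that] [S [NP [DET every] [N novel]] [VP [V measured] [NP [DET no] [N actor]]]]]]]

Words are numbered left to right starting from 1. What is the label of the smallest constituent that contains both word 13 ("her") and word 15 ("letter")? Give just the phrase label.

Word 13 lies under S → NP → NP → PP → NP → PP → NP → DET; word 15 lies under S → NP → NP → PP → NP → PP → NP → N. The lowest shared node is the NP.

NP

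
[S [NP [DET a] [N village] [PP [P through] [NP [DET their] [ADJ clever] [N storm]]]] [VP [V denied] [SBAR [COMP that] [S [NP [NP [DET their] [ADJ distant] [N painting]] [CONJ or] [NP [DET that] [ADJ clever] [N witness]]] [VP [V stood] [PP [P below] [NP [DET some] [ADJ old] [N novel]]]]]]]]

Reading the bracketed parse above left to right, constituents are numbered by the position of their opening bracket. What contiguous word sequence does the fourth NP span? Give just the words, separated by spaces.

Opening `[NP` markers occur at word positions 1, 4, 9, 9, 13, 18; the fourth of these opens the constituent [NP their distant painting].

their distant painting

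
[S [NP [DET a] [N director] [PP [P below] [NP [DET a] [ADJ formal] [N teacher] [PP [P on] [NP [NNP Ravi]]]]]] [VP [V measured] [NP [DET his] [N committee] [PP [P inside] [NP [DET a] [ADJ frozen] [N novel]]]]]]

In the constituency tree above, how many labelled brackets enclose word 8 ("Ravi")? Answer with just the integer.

Path from the root down to the word: S → NP → PP → NP → PP → NP → NNP. That is 7 enclosing brackets.

7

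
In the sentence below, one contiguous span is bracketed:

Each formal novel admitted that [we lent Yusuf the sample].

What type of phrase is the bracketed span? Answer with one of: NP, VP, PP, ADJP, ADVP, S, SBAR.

The bracketed span "we lent Yusuf the sample" is headed by "lent", making it a clause (S).

S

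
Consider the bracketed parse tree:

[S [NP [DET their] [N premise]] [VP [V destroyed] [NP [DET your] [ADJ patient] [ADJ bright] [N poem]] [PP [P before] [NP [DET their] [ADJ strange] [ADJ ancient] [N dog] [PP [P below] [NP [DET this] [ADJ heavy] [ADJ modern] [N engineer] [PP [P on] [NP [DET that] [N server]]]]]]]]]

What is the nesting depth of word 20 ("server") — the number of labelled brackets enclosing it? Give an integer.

Path from the root down to the word: S → VP → PP → NP → PP → NP → PP → NP → N. That is 9 enclosing brackets.

9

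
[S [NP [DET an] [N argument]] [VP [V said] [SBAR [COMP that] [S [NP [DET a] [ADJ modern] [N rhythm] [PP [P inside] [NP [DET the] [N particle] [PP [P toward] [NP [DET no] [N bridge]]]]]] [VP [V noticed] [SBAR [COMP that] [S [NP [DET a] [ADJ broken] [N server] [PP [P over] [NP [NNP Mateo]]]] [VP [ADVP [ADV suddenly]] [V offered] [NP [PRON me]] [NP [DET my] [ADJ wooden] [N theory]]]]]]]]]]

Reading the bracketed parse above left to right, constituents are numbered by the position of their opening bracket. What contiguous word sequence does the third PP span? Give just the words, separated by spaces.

The PP opening brackets appear, in order, over: "inside the particle toward no bridge"; "toward no bridge"; "over Mateo". The third one spans "over Mateo".

over Mateo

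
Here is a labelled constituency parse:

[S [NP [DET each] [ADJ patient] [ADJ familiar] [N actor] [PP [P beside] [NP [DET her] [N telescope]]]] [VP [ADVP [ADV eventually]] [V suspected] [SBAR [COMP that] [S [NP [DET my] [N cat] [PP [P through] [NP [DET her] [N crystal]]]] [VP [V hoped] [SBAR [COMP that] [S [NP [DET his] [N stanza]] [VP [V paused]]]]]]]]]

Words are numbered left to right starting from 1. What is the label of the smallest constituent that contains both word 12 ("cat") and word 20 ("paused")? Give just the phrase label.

S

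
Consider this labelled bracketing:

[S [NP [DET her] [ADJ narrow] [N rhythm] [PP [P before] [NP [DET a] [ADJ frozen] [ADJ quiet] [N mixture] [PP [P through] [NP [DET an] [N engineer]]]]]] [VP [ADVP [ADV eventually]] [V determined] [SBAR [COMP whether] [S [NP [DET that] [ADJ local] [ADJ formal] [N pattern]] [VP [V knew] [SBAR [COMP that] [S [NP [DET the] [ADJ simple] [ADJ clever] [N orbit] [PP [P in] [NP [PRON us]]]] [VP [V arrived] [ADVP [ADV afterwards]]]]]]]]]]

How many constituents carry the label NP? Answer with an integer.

6

Listing each NP by its span: [NP her narrow rhythm before a frozen quiet mixture through an engineer]; [NP a frozen quiet mixture through an engineer]; [NP an engineer]; [NP that local formal pattern]; [NP the simple clever orbit in us]; [NP us] — that makes 6.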